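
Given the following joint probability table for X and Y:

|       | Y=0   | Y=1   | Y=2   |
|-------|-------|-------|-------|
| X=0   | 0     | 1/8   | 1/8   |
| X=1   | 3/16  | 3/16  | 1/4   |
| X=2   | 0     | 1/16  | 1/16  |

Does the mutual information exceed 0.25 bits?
Marginal P(X) (row sums):
  P(X=0) = 0 + 1/8 + 1/8 = 1/4
  P(X=1) = 3/16 + 3/16 + 1/4 = 5/8
  P(X=2) = 0 + 1/16 + 1/16 = 1/8
Marginal P(Y) (column sums):
  P(Y=0) = 0 + 3/16 + 0 = 3/16
  P(Y=1) = 1/8 + 3/16 + 1/16 = 3/8
  P(Y=2) = 1/8 + 1/4 + 1/16 = 7/16

H(X) = -[(1/4)·log₂(1/4) + (5/8)·log₂(5/8) + (1/8)·log₂(1/8)]
  = 0.5000 + 0.4238 + 0.3750
  = 1.2988 bits
H(Y) = -[(3/16)·log₂(3/16) + (3/8)·log₂(3/8) + (7/16)·log₂(7/16)]
  = 0.4528 + 0.5306 + 0.5218
  = 1.5052 bits
H(X,Y) = -[(1/8)·log₂(1/8) + (1/8)·log₂(1/8) + (3/16)·log₂(3/16) + (3/16)·log₂(3/16) + (1/4)·log₂(1/4) + (1/16)·log₂(1/16) + (1/16)·log₂(1/16)]
  = 0.3750 + 0.3750 + 0.4528 + 0.4528 + 0.5000 + 0.2500 + 0.2500
  = 2.6556 bits

I(X;Y) = H(X) + H(Y) - H(X,Y)
  = 1.2988 + 1.5052 - 2.6556
  = 0.1484 bits

No. I(X;Y) = 0.1484 bits, which is ≤ 0.25 bits.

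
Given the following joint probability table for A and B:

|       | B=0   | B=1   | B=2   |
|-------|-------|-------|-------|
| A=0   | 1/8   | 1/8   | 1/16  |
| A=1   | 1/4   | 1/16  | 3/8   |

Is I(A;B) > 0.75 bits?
Marginal P(A) (row sums):
  P(A=0) = 1/8 + 1/8 + 1/16 = 5/16
  P(A=1) = 1/4 + 1/16 + 3/8 = 11/16
Marginal P(B) (column sums):
  P(B=0) = 1/8 + 1/4 = 3/8
  P(B=1) = 1/8 + 1/16 = 3/16
  P(B=2) = 1/16 + 3/8 = 7/16

H(A) = -[(5/16)·log₂(5/16) + (11/16)·log₂(11/16)]
  = 0.5244 + 0.3716
  = 0.8960 bits
H(B) = -[(3/8)·log₂(3/8) + (3/16)·log₂(3/16) + (7/16)·log₂(7/16)]
  = 0.5306 + 0.4528 + 0.5218
  = 1.5052 bits
H(A,B) = -[(1/8)·log₂(1/8) + (1/8)·log₂(1/8) + (1/16)·log₂(1/16) + (1/4)·log₂(1/4) + (1/16)·log₂(1/16) + (3/8)·log₂(3/8)]
  = 0.3750 + 0.3750 + 0.2500 + 0.5000 + 0.2500 + 0.5306
  = 2.2806 bits

I(A;B) = H(A) + H(B) - H(A,B)
  = 0.8960 + 1.5052 - 2.2806
  = 0.1206 bits

No. I(A;B) = 0.1206 bits, which is ≤ 0.75 bits.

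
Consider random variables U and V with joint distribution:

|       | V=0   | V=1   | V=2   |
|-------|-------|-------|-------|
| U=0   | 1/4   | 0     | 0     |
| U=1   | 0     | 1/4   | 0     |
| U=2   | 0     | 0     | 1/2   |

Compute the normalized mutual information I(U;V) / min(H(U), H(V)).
Marginal P(U) (row sums):
  P(U=0) = 1/4 + 0 + 0 = 1/4
  P(U=1) = 0 + 1/4 + 0 = 1/4
  P(U=2) = 0 + 0 + 1/2 = 1/2
Marginal P(V) (column sums):
  P(V=0) = 1/4 + 0 + 0 = 1/4
  P(V=1) = 0 + 1/4 + 0 = 1/4
  P(V=2) = 0 + 0 + 1/2 = 1/2

H(U) = -[(1/4)·log₂(1/4) + (1/4)·log₂(1/4) + (1/2)·log₂(1/2)]
  = 0.5000 + 0.5000 + 0.5000
  = 1.5000 bits
H(V) = -[(1/4)·log₂(1/4) + (1/4)·log₂(1/4) + (1/2)·log₂(1/2)]
  = 0.5000 + 0.5000 + 0.5000
  = 1.5000 bits
H(U,V) = -[(1/4)·log₂(1/4) + (1/4)·log₂(1/4) + (1/2)·log₂(1/2)]
  = 0.5000 + 0.5000 + 0.5000
  = 1.5000 bits

I(U;V) = H(U) + H(V) - H(U,V)
  = 1.5000 + 1.5000 - 1.5000
  = 1.5000 bits

min(H(U), H(V)) = min(1.5000, 1.5000) = 1.5000 bits
Normalized MI = 1.5000 / 1.5000 = 1.0000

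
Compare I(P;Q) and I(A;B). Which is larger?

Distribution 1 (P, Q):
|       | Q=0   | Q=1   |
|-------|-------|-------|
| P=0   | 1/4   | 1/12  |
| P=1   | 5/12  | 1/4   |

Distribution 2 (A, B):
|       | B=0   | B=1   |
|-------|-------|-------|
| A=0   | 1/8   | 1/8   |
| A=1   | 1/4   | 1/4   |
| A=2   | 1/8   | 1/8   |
Distribution 1 (P, Q):
Marginal P(P) (row sums):
  P(P=0) = 1/4 + 1/12 = 1/3
  P(P=1) = 5/12 + 1/4 = 2/3
Marginal P(Q) (column sums):
  P(Q=0) = 1/4 + 5/12 = 2/3
  P(Q=1) = 1/12 + 1/4 = 1/3

H(P) = -[(1/3)·log₂(1/3) + (2/3)·log₂(2/3)]
  = 0.5283 + 0.3900
  = 0.9183 bits
H(Q) = -[(2/3)·log₂(2/3) + (1/3)·log₂(1/3)]
  = 0.3900 + 0.5283
  = 0.9183 bits
H(P,Q) = -[(1/4)·log₂(1/4) + (1/12)·log₂(1/12) + (5/12)·log₂(5/12) + (1/4)·log₂(1/4)]
  = 0.5000 + 0.2987 + 0.5263 + 0.5000
  = 1.8250 bits

I(P;Q) = H(P) + H(Q) - H(P,Q)
  = 0.9183 + 0.9183 - 1.8250
  = 0.0116 bits

Distribution 2 (A, B):
Marginal P(A) (row sums):
  P(A=0) = 1/8 + 1/8 = 1/4
  P(A=1) = 1/4 + 1/4 = 1/2
  P(A=2) = 1/8 + 1/8 = 1/4
Marginal P(B) (column sums):
  P(B=0) = 1/8 + 1/4 + 1/8 = 1/2
  P(B=1) = 1/8 + 1/4 + 1/8 = 1/2

H(A) = -[(1/4)·log₂(1/4) + (1/2)·log₂(1/2) + (1/4)·log₂(1/4)]
  = 0.5000 + 0.5000 + 0.5000
  = 1.5000 bits
H(B) = -[(1/2)·log₂(1/2) + (1/2)·log₂(1/2)]
  = 0.5000 + 0.5000
  = 1.0000 bits
H(A,B) = -[(1/8)·log₂(1/8) + (1/8)·log₂(1/8) + (1/4)·log₂(1/4) + (1/4)·log₂(1/4) + (1/8)·log₂(1/8) + (1/8)·log₂(1/8)]
  = 0.3750 + 0.3750 + 0.5000 + 0.5000 + 0.3750 + 0.3750
  = 2.5000 bits

I(A;B) = H(A) + H(B) - H(A,B)
  = 1.5000 + 1.0000 - 2.5000
  = 0.0000 bits

I(P;Q) = 0.0116 bits > I(A;B) = 0.0000 bits, so (P, Q) has the higher mutual information (stronger dependence).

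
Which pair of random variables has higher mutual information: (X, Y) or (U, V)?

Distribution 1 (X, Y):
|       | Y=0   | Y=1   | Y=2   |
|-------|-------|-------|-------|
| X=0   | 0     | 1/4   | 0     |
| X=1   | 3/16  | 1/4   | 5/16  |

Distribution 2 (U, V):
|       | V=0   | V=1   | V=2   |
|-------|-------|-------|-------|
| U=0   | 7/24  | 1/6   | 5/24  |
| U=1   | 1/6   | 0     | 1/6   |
Distribution 1 (X, Y):
Marginal P(X) (row sums):
  P(X=0) = 0 + 1/4 + 0 = 1/4
  P(X=1) = 3/16 + 1/4 + 5/16 = 3/4
Marginal P(Y) (column sums):
  P(Y=0) = 0 + 3/16 = 3/16
  P(Y=1) = 1/4 + 1/4 = 1/2
  P(Y=2) = 0 + 5/16 = 5/16

H(X) = -[(1/4)·log₂(1/4) + (3/4)·log₂(3/4)]
  = 0.5000 + 0.3113
  = 0.8113 bits
H(Y) = -[(3/16)·log₂(3/16) + (1/2)·log₂(1/2) + (5/16)·log₂(5/16)]
  = 0.4528 + 0.5000 + 0.5244
  = 1.4772 bits
H(X,Y) = -[(1/4)·log₂(1/4) + (3/16)·log₂(3/16) + (1/4)·log₂(1/4) + (5/16)·log₂(5/16)]
  = 0.5000 + 0.4528 + 0.5000 + 0.5244
  = 1.9772 bits

I(X;Y) = H(X) + H(Y) - H(X,Y)
  = 0.8113 + 1.4772 - 1.9772
  = 0.3113 bits

Distribution 2 (U, V):
Marginal P(U) (row sums):
  P(U=0) = 7/24 + 1/6 + 5/24 = 2/3
  P(U=1) = 1/6 + 0 + 1/6 = 1/3
Marginal P(V) (column sums):
  P(V=0) = 7/24 + 1/6 = 11/24
  P(V=1) = 1/6 + 0 = 1/6
  P(V=2) = 5/24 + 1/6 = 3/8

H(U) = -[(2/3)·log₂(2/3) + (1/3)·log₂(1/3)]
  = 0.3900 + 0.5283
  = 0.9183 bits
H(V) = -[(11/24)·log₂(11/24) + (1/6)·log₂(1/6) + (3/8)·log₂(3/8)]
  = 0.5159 + 0.4308 + 0.5306
  = 1.4773 bits
H(U,V) = -[(7/24)·log₂(7/24) + (1/6)·log₂(1/6) + (5/24)·log₂(5/24) + (1/6)·log₂(1/6) + (1/6)·log₂(1/6)]
  = 0.5185 + 0.4308 + 0.4715 + 0.4308 + 0.4308
  = 2.2824 bits

I(U;V) = H(U) + H(V) - H(U,V)
  = 0.9183 + 1.4773 - 2.2824
  = 0.1132 bits

I(X;Y) = 0.3113 bits > I(U;V) = 0.1132 bits, so (X, Y) has the higher mutual information (stronger dependence).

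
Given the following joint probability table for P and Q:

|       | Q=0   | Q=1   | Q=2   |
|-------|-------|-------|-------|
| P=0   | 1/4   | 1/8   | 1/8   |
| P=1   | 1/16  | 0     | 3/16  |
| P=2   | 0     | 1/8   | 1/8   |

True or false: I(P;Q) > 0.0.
Marginal P(P) (row sums):
  P(P=0) = 1/4 + 1/8 + 1/8 = 1/2
  P(P=1) = 1/16 + 0 + 3/16 = 1/4
  P(P=2) = 0 + 1/8 + 1/8 = 1/4
Marginal P(Q) (column sums):
  P(Q=0) = 1/4 + 1/16 + 0 = 5/16
  P(Q=1) = 1/8 + 0 + 1/8 = 1/4
  P(Q=2) = 1/8 + 3/16 + 1/8 = 7/16

H(P) = -[(1/2)·log₂(1/2) + (1/4)·log₂(1/4) + (1/4)·log₂(1/4)]
  = 0.5000 + 0.5000 + 0.5000
  = 1.5000 bits
H(Q) = -[(5/16)·log₂(5/16) + (1/4)·log₂(1/4) + (7/16)·log₂(7/16)]
  = 0.5244 + 0.5000 + 0.5218
  = 1.5462 bits
H(P,Q) = -[(1/4)·log₂(1/4) + (1/8)·log₂(1/8) + (1/8)·log₂(1/8) + (1/16)·log₂(1/16) + (3/16)·log₂(3/16) + (1/8)·log₂(1/8) + (1/8)·log₂(1/8)]
  = 0.5000 + 0.3750 + 0.3750 + 0.2500 + 0.4528 + 0.3750 + 0.3750
  = 2.7028 bits

I(P;Q) = H(P) + H(Q) - H(P,Q)
  = 1.5000 + 1.5462 - 2.7028
  = 0.3434 bits

True. I(P;Q) = 0.3434 bits, which is > 0.0 bits.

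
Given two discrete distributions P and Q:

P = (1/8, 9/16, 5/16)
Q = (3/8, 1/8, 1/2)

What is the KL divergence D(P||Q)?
D(P||Q) = Σ P(i) log₂(P(i)/Q(i))
  i=0: (1/8) × log₂((1/8)/(3/8)) = (1/8) × log₂(1/3) = -0.1981
  i=1: (9/16) × log₂((9/16)/(1/8)) = (9/16) × log₂(9/2) = 1.2206
  i=2: (5/16) × log₂((5/16)/(1/2)) = (5/16) × log₂(5/8) = -0.2119
D(P||Q) = -0.1981 + 1.2206 - 0.2119
  = 0.8106 bits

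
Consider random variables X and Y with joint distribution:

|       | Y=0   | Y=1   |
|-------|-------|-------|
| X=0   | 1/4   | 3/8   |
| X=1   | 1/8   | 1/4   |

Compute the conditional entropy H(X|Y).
Marginal P(Y) (column sums):
  P(Y=0) = 1/4 + 1/8 = 3/8
  P(Y=1) = 3/8 + 1/4 = 5/8

H(X|Y) = -Σ P(X,Y)·log₂ P(X|Y), where P(X|Y) = P(X,Y) / P(Y)
  (X=0,Y=0): P(X|Y) = (1/4)/(3/8) = 2/3;  -(1/4)·log₂(2/3) = 0.1462
  (X=0,Y=1): P(X|Y) = (3/8)/(5/8) = 3/5;  -(3/8)·log₂(3/5) = 0.2764
  (X=1,Y=0): P(X|Y) = (1/8)/(3/8) = 1/3;  -(1/8)·log₂(1/3) = 0.1981
  (X=1,Y=1): P(X|Y) = (1/4)/(5/8) = 2/5;  -(1/4)·log₂(2/5) = 0.3305
H(X|Y) = 0.1462 + 0.2764 + 0.1981 + 0.3305
  = 0.9512 bits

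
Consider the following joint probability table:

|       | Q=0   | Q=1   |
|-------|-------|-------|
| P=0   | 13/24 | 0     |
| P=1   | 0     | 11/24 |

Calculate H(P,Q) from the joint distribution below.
H(P,Q) = -Σ P(P,Q) log₂ P(P,Q), summed over the non-zero cells:
H(P,Q) = -[(13/24)·log₂(13/24) + (11/24)·log₂(11/24)]
  = 0.4791 + 0.5159
  = 0.9950 bits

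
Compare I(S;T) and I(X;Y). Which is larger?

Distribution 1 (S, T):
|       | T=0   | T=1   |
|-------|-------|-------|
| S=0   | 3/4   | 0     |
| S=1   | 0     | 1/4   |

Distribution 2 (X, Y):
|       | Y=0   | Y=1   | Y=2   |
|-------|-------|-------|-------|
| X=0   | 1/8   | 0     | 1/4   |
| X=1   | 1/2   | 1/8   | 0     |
Distribution 1 (S, T):
Marginal P(S) (row sums):
  P(S=0) = 3/4 + 0 = 3/4
  P(S=1) = 0 + 1/4 = 1/4
Marginal P(T) (column sums):
  P(T=0) = 3/4 + 0 = 3/4
  P(T=1) = 0 + 1/4 = 1/4

H(S) = -[(3/4)·log₂(3/4) + (1/4)·log₂(1/4)]
  = 0.3113 + 0.5000
  = 0.8113 bits
H(T) = -[(3/4)·log₂(3/4) + (1/4)·log₂(1/4)]
  = 0.3113 + 0.5000
  = 0.8113 bits
H(S,T) = -[(3/4)·log₂(3/4) + (1/4)·log₂(1/4)]
  = 0.3113 + 0.5000
  = 0.8113 bits

I(S;T) = H(S) + H(T) - H(S,T)
  = 0.8113 + 0.8113 - 0.8113
  = 0.8113 bits

Distribution 2 (X, Y):
Marginal P(X) (row sums):
  P(X=0) = 1/8 + 0 + 1/4 = 3/8
  P(X=1) = 1/2 + 1/8 + 0 = 5/8
Marginal P(Y) (column sums):
  P(Y=0) = 1/8 + 1/2 = 5/8
  P(Y=1) = 0 + 1/8 = 1/8
  P(Y=2) = 1/4 + 0 = 1/4

H(X) = -[(3/8)·log₂(3/8) + (5/8)·log₂(5/8)]
  = 0.5306 + 0.4238
  = 0.9544 bits
H(Y) = -[(5/8)·log₂(5/8) + (1/8)·log₂(1/8) + (1/4)·log₂(1/4)]
  = 0.4238 + 0.3750 + 0.5000
  = 1.2988 bits
H(X,Y) = -[(1/8)·log₂(1/8) + (1/4)·log₂(1/4) + (1/2)·log₂(1/2) + (1/8)·log₂(1/8)]
  = 0.3750 + 0.5000 + 0.5000 + 0.3750
  = 1.7500 bits

I(X;Y) = H(X) + H(Y) - H(X,Y)
  = 0.9544 + 1.2988 - 1.7500
  = 0.5032 bits

I(S;T) = 0.8113 bits > I(X;Y) = 0.5032 bits, so (S, T) has the higher mutual information (stronger dependence).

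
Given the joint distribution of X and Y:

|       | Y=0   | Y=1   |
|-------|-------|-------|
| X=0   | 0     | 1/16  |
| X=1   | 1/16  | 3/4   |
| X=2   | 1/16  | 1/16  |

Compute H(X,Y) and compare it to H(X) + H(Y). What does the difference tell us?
Marginal P(X) (row sums):
  P(X=0) = 0 + 1/16 = 1/16
  P(X=1) = 1/16 + 3/4 = 13/16
  P(X=2) = 1/16 + 1/16 = 1/8
Marginal P(Y) (column sums):
  P(Y=0) = 0 + 1/16 + 1/16 = 1/8
  P(Y=1) = 1/16 + 3/4 + 1/16 = 7/8

H(X,Y) = -[(1/16)·log₂(1/16) + (1/16)·log₂(1/16) + (3/4)·log₂(3/4) + (1/16)·log₂(1/16) + (1/16)·log₂(1/16)]
  = 0.2500 + 0.2500 + 0.3113 + 0.2500 + 0.2500
  = 1.3113 bits
H(X) = -[(1/16)·log₂(1/16) + (13/16)·log₂(13/16) + (1/8)·log₂(1/8)]
  = 0.2500 + 0.2434 + 0.3750
  = 0.8684 bits
H(Y) = -[(1/8)·log₂(1/8) + (7/8)·log₂(7/8)]
  = 0.3750 + 0.1686
  = 0.5436 bits

H(X) + H(Y) = 0.8684 + 0.5436 = 1.4120 bits
Difference: H(X) + H(Y) - H(X,Y) = 1.4120 - 1.3113 = 0.1007 bits = I(X;Y)

The difference is the mutual information; it is positive here, so X and Y are dependent (knowing one reduces uncertainty about the other by 0.1007 bits).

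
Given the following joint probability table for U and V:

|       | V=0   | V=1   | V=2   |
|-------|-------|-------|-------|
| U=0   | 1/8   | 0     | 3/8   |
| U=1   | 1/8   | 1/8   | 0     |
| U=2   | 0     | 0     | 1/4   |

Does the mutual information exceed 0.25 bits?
Marginal P(U) (row sums):
  P(U=0) = 1/8 + 0 + 3/8 = 1/2
  P(U=1) = 1/8 + 1/8 + 0 = 1/4
  P(U=2) = 0 + 0 + 1/4 = 1/4
Marginal P(V) (column sums):
  P(V=0) = 1/8 + 1/8 + 0 = 1/4
  P(V=1) = 0 + 1/8 + 0 = 1/8
  P(V=2) = 3/8 + 0 + 1/4 = 5/8

H(U) = -[(1/2)·log₂(1/2) + (1/4)·log₂(1/4) + (1/4)·log₂(1/4)]
  = 0.5000 + 0.5000 + 0.5000
  = 1.5000 bits
H(V) = -[(1/4)·log₂(1/4) + (1/8)·log₂(1/8) + (5/8)·log₂(5/8)]
  = 0.5000 + 0.3750 + 0.4238
  = 1.2988 bits
H(U,V) = -[(1/8)·log₂(1/8) + (3/8)·log₂(3/8) + (1/8)·log₂(1/8) + (1/8)·log₂(1/8) + (1/4)·log₂(1/4)]
  = 0.3750 + 0.5306 + 0.3750 + 0.3750 + 0.5000
  = 2.1556 bits

I(U;V) = H(U) + H(V) - H(U,V)
  = 1.5000 + 1.2988 - 2.1556
  = 0.6432 bits

Yes. I(U;V) = 0.6432 bits, which is > 0.25 bits.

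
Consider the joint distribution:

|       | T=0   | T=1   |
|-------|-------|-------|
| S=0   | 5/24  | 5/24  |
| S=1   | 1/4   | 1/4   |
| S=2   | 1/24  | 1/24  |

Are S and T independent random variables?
Marginal P(S) (row sums):
  P(S=0) = 5/24 + 5/24 = 5/12
  P(S=1) = 1/4 + 1/4 = 1/2
  P(S=2) = 1/24 + 1/24 = 1/12
Marginal P(T) (column sums):
  P(T=0) = 5/24 + 1/4 + 1/24 = 1/2
  P(T=1) = 5/24 + 1/4 + 1/24 = 1/2

S and T are independent iff P(S=i,T=j) = P(S=i)·P(T=j) for every cell.
  P(S=0)·P(T=0) = 5/12 × 1/2 = 5/24 = P(S=0,T=0) ✓
  P(S=0)·P(T=1) = 5/12 × 1/2 = 5/24 = P(S=0,T=1) ✓
  P(S=1)·P(T=0) = 1/2 × 1/2 = 1/4 = P(S=1,T=0) ✓
  P(S=1)·P(T=1) = 1/2 × 1/2 = 1/4 = P(S=1,T=1) ✓
  P(S=2)·P(T=0) = 1/12 × 1/2 = 1/24 = P(S=2,T=0) ✓
  P(S=2)·P(T=1) = 1/12 × 1/2 = 1/24 = P(S=2,T=1) ✓

Yes, S and T are independent: every cell factors, so I(S;T) = 0 bits.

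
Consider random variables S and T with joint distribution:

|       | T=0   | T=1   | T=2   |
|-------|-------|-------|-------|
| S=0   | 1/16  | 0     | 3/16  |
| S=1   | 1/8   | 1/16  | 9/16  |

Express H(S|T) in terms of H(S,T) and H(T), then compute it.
H(S|T) = H(S,T) - H(T)

Marginal P(T) (column sums):
  P(T=0) = 1/16 + 1/8 = 3/16
  P(T=1) = 0 + 1/16 = 1/16
  P(T=2) = 3/16 + 9/16 = 3/4

H(S,T) = -[(1/16)·log₂(1/16) + (3/16)·log₂(3/16) + (1/8)·log₂(1/8) + (1/16)·log₂(1/16) + (9/16)·log₂(9/16)]
  = 0.2500 + 0.4528 + 0.3750 + 0.2500 + 0.4669
  = 1.7947 bits
H(T) = -[(3/16)·log₂(3/16) + (1/16)·log₂(1/16) + (3/4)·log₂(3/4)]
  = 0.4528 + 0.2500 + 0.3113
  = 1.0141 bits

H(S|T) = 1.7947 - 1.0141 = 0.7806 bits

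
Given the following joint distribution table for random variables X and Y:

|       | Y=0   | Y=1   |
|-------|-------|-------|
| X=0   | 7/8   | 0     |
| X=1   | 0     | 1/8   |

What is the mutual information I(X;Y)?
Marginal P(X) (row sums):
  P(X=0) = 7/8 + 0 = 7/8
  P(X=1) = 0 + 1/8 = 1/8
Marginal P(Y) (column sums):
  P(Y=0) = 7/8 + 0 = 7/8
  P(Y=1) = 0 + 1/8 = 1/8

H(X) = -[(7/8)·log₂(7/8) + (1/8)·log₂(1/8)]
  = 0.1686 + 0.3750
  = 0.5436 bits
H(Y) = -[(7/8)·log₂(7/8) + (1/8)·log₂(1/8)]
  = 0.1686 + 0.3750
  = 0.5436 bits
H(X,Y) = -[(7/8)·log₂(7/8) + (1/8)·log₂(1/8)]
  = 0.1686 + 0.3750
  = 0.5436 bits

I(X;Y) = H(X) + H(Y) - H(X,Y)
  = 0.5436 + 0.5436 - 0.5436
  = 0.5436 bits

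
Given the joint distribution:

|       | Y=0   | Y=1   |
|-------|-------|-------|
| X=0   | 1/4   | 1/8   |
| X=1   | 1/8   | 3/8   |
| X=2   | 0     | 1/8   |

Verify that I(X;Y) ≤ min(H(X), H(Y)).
Marginal P(X) (row sums):
  P(X=0) = 1/4 + 1/8 = 3/8
  P(X=1) = 1/8 + 3/8 = 1/2
  P(X=2) = 0 + 1/8 = 1/8
Marginal P(Y) (column sums):
  P(Y=0) = 1/4 + 1/8 + 0 = 3/8
  P(Y=1) = 1/8 + 3/8 + 1/8 = 5/8

H(X) = -[(3/8)·log₂(3/8) + (1/2)·log₂(1/2) + (1/8)·log₂(1/8)]
  = 0.5306 + 0.5000 + 0.3750
  = 1.4056 bits
H(Y) = -[(3/8)·log₂(3/8) + (5/8)·log₂(5/8)]
  = 0.5306 + 0.4238
  = 0.9544 bits
H(X,Y) = -[(1/4)·log₂(1/4) + (1/8)·log₂(1/8) + (1/8)·log₂(1/8) + (3/8)·log₂(3/8) + (1/8)·log₂(1/8)]
  = 0.5000 + 0.3750 + 0.3750 + 0.5306 + 0.3750
  = 2.1556 bits

I(X;Y) = H(X) + H(Y) - H(X,Y)
  = 1.4056 + 0.9544 - 2.1556
  = 0.2044 bits

min(H(X), H(Y)) = min(1.4056, 0.9544) = 0.9544 bits
Since 0.2044 ≤ 0.9544, the bound is satisfied ✓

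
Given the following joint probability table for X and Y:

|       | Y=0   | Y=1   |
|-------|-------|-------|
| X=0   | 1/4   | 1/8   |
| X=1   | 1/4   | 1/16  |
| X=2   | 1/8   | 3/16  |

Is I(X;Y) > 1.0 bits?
Marginal P(X) (row sums):
  P(X=0) = 1/4 + 1/8 = 3/8
  P(X=1) = 1/4 + 1/16 = 5/16
  P(X=2) = 1/8 + 3/16 = 5/16
Marginal P(Y) (column sums):
  P(Y=0) = 1/4 + 1/4 + 1/8 = 5/8
  P(Y=1) = 1/8 + 1/16 + 3/16 = 3/8

H(X) = -[(3/8)·log₂(3/8) + (5/16)·log₂(5/16) + (5/16)·log₂(5/16)]
  = 0.5306 + 0.5244 + 0.5244
  = 1.5794 bits
H(Y) = -[(5/8)·log₂(5/8) + (3/8)·log₂(3/8)]
  = 0.4238 + 0.5306
  = 0.9544 bits
H(X,Y) = -[(1/4)·log₂(1/4) + (1/8)·log₂(1/8) + (1/4)·log₂(1/4) + (1/16)·log₂(1/16) + (1/8)·log₂(1/8) + (3/16)·log₂(3/16)]
  = 0.5000 + 0.3750 + 0.5000 + 0.2500 + 0.3750 + 0.4528
  = 2.4528 bits

I(X;Y) = H(X) + H(Y) - H(X,Y)
  = 1.5794 + 0.9544 - 2.4528
  = 0.0810 bits

No. I(X;Y) = 0.0810 bits, which is ≤ 1.0 bits.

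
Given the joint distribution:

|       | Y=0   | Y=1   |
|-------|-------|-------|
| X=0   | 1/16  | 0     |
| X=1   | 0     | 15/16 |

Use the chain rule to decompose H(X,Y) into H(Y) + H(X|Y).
By the chain rule: H(X,Y) = H(Y) + H(X|Y)

Marginal P(Y) (column sums):
  P(Y=0) = 1/16 + 0 = 1/16
  P(Y=1) = 0 + 15/16 = 15/16
H(Y) = -[(1/16)·log₂(1/16) + (15/16)·log₂(15/16)]
  = 0.2500 + 0.0873
  = 0.3373 bits
H(X|Y) = -Σ P(X,Y)·log₂ P(X|Y), where P(X|Y) = P(X,Y) / P(Y)
  (cells with P(X,Y) = 0 contribute 0)
  (X=0,Y=0): P(X|Y) = (1/16)/(1/16) = 1;  -(1/16)·log₂(1) = 0.0000
  (X=1,Y=1): P(X|Y) = (15/16)/(15/16) = 1;  -(15/16)·log₂(1) = 0.0000
H(X|Y) = 0.0000 + 0.0000
  = 0.0000 bits

H(X,Y) = H(Y) + H(X|Y) = 0.3373 + 0.0000 = 0.3373 bits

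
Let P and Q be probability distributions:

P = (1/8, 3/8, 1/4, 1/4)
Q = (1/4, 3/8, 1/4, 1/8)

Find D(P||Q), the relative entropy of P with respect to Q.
D(P||Q) = Σ P(i) log₂(P(i)/Q(i))
  i=0: (1/8) × log₂((1/8)/(1/4)) = (1/8) × log₂(1/2) = -0.1250
  i=1: (3/8) × log₂((3/8)/(3/8)) = (3/8) × log₂(1) = 0.0000
  i=2: (1/4) × log₂((1/4)/(1/4)) = (1/4) × log₂(1) = 0.0000
  i=3: (1/4) × log₂((1/4)/(1/8)) = (1/4) × log₂(2) = 0.2500
D(P||Q) = -0.1250 + 0.0000 + 0.0000 + 0.2500
  = 0.1250 bits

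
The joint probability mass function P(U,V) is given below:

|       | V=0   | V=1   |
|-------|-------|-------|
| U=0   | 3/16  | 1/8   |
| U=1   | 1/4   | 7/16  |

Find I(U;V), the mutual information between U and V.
Marginal P(U) (row sums):
  P(U=0) = 3/16 + 1/8 = 5/16
  P(U=1) = 1/4 + 7/16 = 11/16
Marginal P(V) (column sums):
  P(V=0) = 3/16 + 1/4 = 7/16
  P(V=1) = 1/8 + 7/16 = 9/16

H(U) = -[(5/16)·log₂(5/16) + (11/16)·log₂(11/16)]
  = 0.5244 + 0.3716
  = 0.8960 bits
H(V) = -[(7/16)·log₂(7/16) + (9/16)·log₂(9/16)]
  = 0.5218 + 0.4669
  = 0.9887 bits
H(U,V) = -[(3/16)·log₂(3/16) + (1/8)·log₂(1/8) + (1/4)·log₂(1/4) + (7/16)·log₂(7/16)]
  = 0.4528 + 0.3750 + 0.5000 + 0.5218
  = 1.8496 bits

I(U;V) = H(U) + H(V) - H(U,V)
  = 0.8960 + 0.9887 - 1.8496
  = 0.0351 bits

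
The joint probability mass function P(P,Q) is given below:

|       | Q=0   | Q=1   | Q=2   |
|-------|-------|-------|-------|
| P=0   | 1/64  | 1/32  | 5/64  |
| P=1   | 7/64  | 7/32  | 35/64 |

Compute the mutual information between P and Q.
Marginal P(P) (row sums):
  P(P=0) = 1/64 + 1/32 + 5/64 = 1/8
  P(P=1) = 7/64 + 7/32 + 35/64 = 7/8
Marginal P(Q) (column sums):
  P(Q=0) = 1/64 + 7/64 = 1/8
  P(Q=1) = 1/32 + 7/32 = 1/4
  P(Q=2) = 5/64 + 35/64 = 5/8

H(P) = -[(1/8)·log₂(1/8) + (7/8)·log₂(7/8)]
  = 0.3750 + 0.1686
  = 0.5436 bits
H(Q) = -[(1/8)·log₂(1/8) + (1/4)·log₂(1/4) + (5/8)·log₂(5/8)]
  = 0.3750 + 0.5000 + 0.4238
  = 1.2988 bits
H(P,Q) = -[(1/64)·log₂(1/64) + (1/32)·log₂(1/32) + (5/64)·log₂(5/64) + (7/64)·log₂(7/64) + (7/32)·log₂(7/32) + (35/64)·log₂(35/64)]
  = 0.0938 + 0.1563 + 0.2873 + 0.3492 + 0.4796 + 0.4762
  = 1.8424 bits

I(P;Q) = H(P) + H(Q) - H(P,Q)
  = 0.5436 + 1.2988 - 1.8424
  = 0.0000 bits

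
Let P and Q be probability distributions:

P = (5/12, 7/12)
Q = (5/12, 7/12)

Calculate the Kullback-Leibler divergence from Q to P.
D(P||Q) = Σ P(i) log₂(P(i)/Q(i))
  i=0: (5/12) × log₂((5/12)/(5/12)) = (5/12) × log₂(1) = 0.0000
  i=1: (7/12) × log₂((7/12)/(7/12)) = (7/12) × log₂(1) = 0.0000
D(P||Q) = 0.0000 + 0.0000
  = 0.0000 bits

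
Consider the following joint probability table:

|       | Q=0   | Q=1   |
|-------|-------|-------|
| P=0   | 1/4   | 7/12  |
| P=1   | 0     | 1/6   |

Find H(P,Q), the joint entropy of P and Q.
H(P,Q) = -Σ P(P,Q) log₂ P(P,Q), summed over the non-zero cells:
H(P,Q) = -[(1/4)·log₂(1/4) + (7/12)·log₂(7/12) + (1/6)·log₂(1/6)]
  = 0.5000 + 0.4536 + 0.4308
  = 1.3844 bits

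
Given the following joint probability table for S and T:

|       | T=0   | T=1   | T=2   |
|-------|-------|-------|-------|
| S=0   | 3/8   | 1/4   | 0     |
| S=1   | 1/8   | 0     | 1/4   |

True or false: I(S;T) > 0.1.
Marginal P(S) (row sums):
  P(S=0) = 3/8 + 1/4 + 0 = 5/8
  P(S=1) = 1/8 + 0 + 1/4 = 3/8
Marginal P(T) (column sums):
  P(T=0) = 3/8 + 1/8 = 1/2
  P(T=1) = 1/4 + 0 = 1/4
  P(T=2) = 0 + 1/4 = 1/4

H(S) = -[(5/8)·log₂(5/8) + (3/8)·log₂(3/8)]
  = 0.4238 + 0.5306
  = 0.9544 bits
H(T) = -[(1/2)·log₂(1/2) + (1/4)·log₂(1/4) + (1/4)·log₂(1/4)]
  = 0.5000 + 0.5000 + 0.5000
  = 1.5000 bits
H(S,T) = -[(3/8)·log₂(3/8) + (1/4)·log₂(1/4) + (1/8)·log₂(1/8) + (1/4)·log₂(1/4)]
  = 0.5306 + 0.5000 + 0.3750 + 0.5000
  = 1.9056 bits

I(S;T) = H(S) + H(T) - H(S,T)
  = 0.9544 + 1.5000 - 1.9056
  = 0.5488 bits

True. I(S;T) = 0.5488 bits, which is > 0.1 bits.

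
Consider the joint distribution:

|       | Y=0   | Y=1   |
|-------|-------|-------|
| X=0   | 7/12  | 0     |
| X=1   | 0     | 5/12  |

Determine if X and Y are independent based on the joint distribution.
Marginal P(X) (row sums):
  P(X=0) = 7/12 + 0 = 7/12
  P(X=1) = 0 + 5/12 = 5/12
Marginal P(Y) (column sums):
  P(Y=0) = 7/12 + 0 = 7/12
  P(Y=1) = 0 + 5/12 = 5/12

X and Y are independent iff P(X=i,Y=j) = P(X=i)·P(Y=j) for every cell.
  P(X=0)·P(Y=0) = 7/12 × 7/12 = 49/144, but P(X=0,Y=0) = 7/12 ✗

No, X and Y are not independent. Quantitatively, I(X;Y) > 0:

H(X) = -[(7/12)·log₂(7/12) + (5/12)·log₂(5/12)]
  = 0.4536 + 0.5263
  = 0.9799 bits
H(Y) = -[(7/12)·log₂(7/12) + (5/12)·log₂(5/12)]
  = 0.4536 + 0.5263
  = 0.9799 bits
H(X,Y) = -[(7/12)·log₂(7/12) + (5/12)·log₂(5/12)]
  = 0.4536 + 0.5263
  = 0.9799 bits
I(X;Y) = H(X) + H(Y) - H(X,Y) = 0.9799 + 0.9799 - 0.9799 = 0.9799 bits > 0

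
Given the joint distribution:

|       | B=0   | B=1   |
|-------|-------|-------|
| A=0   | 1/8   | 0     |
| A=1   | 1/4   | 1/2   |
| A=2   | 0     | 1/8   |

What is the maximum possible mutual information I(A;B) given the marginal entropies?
The upper bound on mutual information is I(A;B) ≤ min(H(A), H(B)).

Marginal P(A) (row sums):
  P(A=0) = 1/8 + 0 = 1/8
  P(A=1) = 1/4 + 1/2 = 3/4
  P(A=2) = 0 + 1/8 = 1/8
Marginal P(B) (column sums):
  P(B=0) = 1/8 + 1/4 + 0 = 3/8
  P(B=1) = 0 + 1/2 + 1/8 = 5/8

H(A) = -[(1/8)·log₂(1/8) + (3/4)·log₂(3/4) + (1/8)·log₂(1/8)]
  = 0.3750 + 0.3113 + 0.3750
  = 1.0613 bits
H(B) = -[(3/8)·log₂(3/8) + (5/8)·log₂(5/8)]
  = 0.5306 + 0.4238
  = 0.9544 bits

Maximum possible I(A;B) = min(1.0613, 0.9544) = 0.9544 bits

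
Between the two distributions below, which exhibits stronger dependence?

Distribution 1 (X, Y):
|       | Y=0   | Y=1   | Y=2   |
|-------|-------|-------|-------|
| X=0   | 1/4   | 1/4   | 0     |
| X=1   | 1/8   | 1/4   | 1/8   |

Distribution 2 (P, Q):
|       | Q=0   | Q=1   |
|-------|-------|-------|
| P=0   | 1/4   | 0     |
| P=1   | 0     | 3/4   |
Distribution 1 (X, Y):
Marginal P(X) (row sums):
  P(X=0) = 1/4 + 1/4 + 0 = 1/2
  P(X=1) = 1/8 + 1/4 + 1/8 = 1/2
Marginal P(Y) (column sums):
  P(Y=0) = 1/4 + 1/8 = 3/8
  P(Y=1) = 1/4 + 1/4 = 1/2
  P(Y=2) = 0 + 1/8 = 1/8

H(X) = -[(1/2)·log₂(1/2) + (1/2)·log₂(1/2)]
  = 0.5000 + 0.5000
  = 1.0000 bits
H(Y) = -[(3/8)·log₂(3/8) + (1/2)·log₂(1/2) + (1/8)·log₂(1/8)]
  = 0.5306 + 0.5000 + 0.3750
  = 1.4056 bits
H(X,Y) = -[(1/4)·log₂(1/4) + (1/4)·log₂(1/4) + (1/8)·log₂(1/8) + (1/4)·log₂(1/4) + (1/8)·log₂(1/8)]
  = 0.5000 + 0.5000 + 0.3750 + 0.5000 + 0.3750
  = 2.2500 bits

I(X;Y) = H(X) + H(Y) - H(X,Y)
  = 1.0000 + 1.4056 - 2.2500
  = 0.1556 bits

Distribution 2 (P, Q):
Marginal P(P) (row sums):
  P(P=0) = 1/4 + 0 = 1/4
  P(P=1) = 0 + 3/4 = 3/4
Marginal P(Q) (column sums):
  P(Q=0) = 1/4 + 0 = 1/4
  P(Q=1) = 0 + 3/4 = 3/4

H(P) = -[(1/4)·log₂(1/4) + (3/4)·log₂(3/4)]
  = 0.5000 + 0.3113
  = 0.8113 bits
H(Q) = -[(1/4)·log₂(1/4) + (3/4)·log₂(3/4)]
  = 0.5000 + 0.3113
  = 0.8113 bits
H(P,Q) = -[(1/4)·log₂(1/4) + (3/4)·log₂(3/4)]
  = 0.5000 + 0.3113
  = 0.8113 bits

I(P;Q) = H(P) + H(Q) - H(P,Q)
  = 0.8113 + 0.8113 - 0.8113
  = 0.8113 bits

I(P;Q) = 0.8113 bits > I(X;Y) = 0.1556 bits, so (P, Q) has the higher mutual information (stronger dependence).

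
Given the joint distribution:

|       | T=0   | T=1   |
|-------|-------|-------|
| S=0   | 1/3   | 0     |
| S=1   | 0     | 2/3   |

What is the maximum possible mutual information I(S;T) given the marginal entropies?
The upper bound on mutual information is I(S;T) ≤ min(H(S), H(T)).

Marginal P(S) (row sums):
  P(S=0) = 1/3 + 0 = 1/3
  P(S=1) = 0 + 2/3 = 2/3
Marginal P(T) (column sums):
  P(T=0) = 1/3 + 0 = 1/3
  P(T=1) = 0 + 2/3 = 2/3

H(S) = -[(1/3)·log₂(1/3) + (2/3)·log₂(2/3)]
  = 0.5283 + 0.3900
  = 0.9183 bits
H(T) = -[(1/3)·log₂(1/3) + (2/3)·log₂(2/3)]
  = 0.5283 + 0.3900
  = 0.9183 bits

Maximum possible I(S;T) = min(0.9183, 0.9183) = 0.9183 bits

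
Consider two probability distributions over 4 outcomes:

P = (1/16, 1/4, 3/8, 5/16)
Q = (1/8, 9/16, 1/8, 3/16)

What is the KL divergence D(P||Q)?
D(P||Q) = Σ P(i) log₂(P(i)/Q(i))
  i=0: (1/16) × log₂((1/16)/(1/8)) = (1/16) × log₂(1/2) = -0.0625
  i=1: (1/4) × log₂((1/4)/(9/16)) = (1/4) × log₂(4/9) = -0.2925
  i=2: (3/8) × log₂((3/8)/(1/8)) = (3/8) × log₂(3) = 0.5944
  i=3: (5/16) × log₂((5/16)/(3/16)) = (5/16) × log₂(5/3) = 0.2303
D(P||Q) = -0.0625 - 0.2925 + 0.5944 + 0.2303
  = 0.4697 bits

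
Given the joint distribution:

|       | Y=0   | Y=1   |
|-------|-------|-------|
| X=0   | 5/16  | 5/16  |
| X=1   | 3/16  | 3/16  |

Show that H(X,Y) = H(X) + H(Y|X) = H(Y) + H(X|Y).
Marginal P(X) (row sums):
  P(X=0) = 5/16 + 5/16 = 5/8
  P(X=1) = 3/16 + 3/16 = 3/8
Marginal P(Y) (column sums):
  P(Y=0) = 5/16 + 3/16 = 1/2
  P(Y=1) = 5/16 + 3/16 = 1/2

Decomposition 1: H(X) + H(Y|X)
H(X) = -[(5/8)·log₂(5/8) + (3/8)·log₂(3/8)]
  = 0.4238 + 0.5306
  = 0.9544 bits
H(Y|X) = -Σ P(X,Y)·log₂ P(Y|X), where P(Y|X) = P(X,Y) / P(X)
  (X=0,Y=0): P(Y|X) = (5/16)/(5/8) = 1/2;  -(5/16)·log₂(1/2) = 0.3125
  (X=0,Y=1): P(Y|X) = (5/16)/(5/8) = 1/2;  -(5/16)·log₂(1/2) = 0.3125
  (X=1,Y=0): P(Y|X) = (3/16)/(3/8) = 1/2;  -(3/16)·log₂(1/2) = 0.1875
  (X=1,Y=1): P(Y|X) = (3/16)/(3/8) = 1/2;  -(3/16)·log₂(1/2) = 0.1875
H(Y|X) = 0.3125 + 0.3125 + 0.1875 + 0.1875
  = 1.0000 bits
H(X) + H(Y|X) = 0.9544 + 1.0000 = 1.9544 bits

Decomposition 2: H(Y) + H(X|Y)
H(Y) = -[(1/2)·log₂(1/2) + (1/2)·log₂(1/2)]
  = 0.5000 + 0.5000
  = 1.0000 bits
H(X|Y) = -Σ P(X,Y)·log₂ P(X|Y), where P(X|Y) = P(X,Y) / P(Y)
  (X=0,Y=0): P(X|Y) = (5/16)/(1/2) = 5/8;  -(5/16)·log₂(5/8) = 0.2119
  (X=0,Y=1): P(X|Y) = (5/16)/(1/2) = 5/8;  -(5/16)·log₂(5/8) = 0.2119
  (X=1,Y=0): P(X|Y) = (3/16)/(1/2) = 3/8;  -(3/16)·log₂(3/8) = 0.2653
  (X=1,Y=1): P(X|Y) = (3/16)/(1/2) = 3/8;  -(3/16)·log₂(3/8) = 0.2653
H(X|Y) = 0.2119 + 0.2119 + 0.2653 + 0.2653
  = 0.9544 bits
H(Y) + H(X|Y) = 1.0000 + 0.9544 = 1.9544 bits

Direct computation of the joint entropy:
H(X,Y) = -[(5/16)·log₂(5/16) + (5/16)·log₂(5/16) + (3/16)·log₂(3/16) + (3/16)·log₂(3/16)]
  = 0.5244 + 0.5244 + 0.4528 + 0.4528
  = 1.9544 bits

All three agree: H(X,Y) = 1.9544 bits ✓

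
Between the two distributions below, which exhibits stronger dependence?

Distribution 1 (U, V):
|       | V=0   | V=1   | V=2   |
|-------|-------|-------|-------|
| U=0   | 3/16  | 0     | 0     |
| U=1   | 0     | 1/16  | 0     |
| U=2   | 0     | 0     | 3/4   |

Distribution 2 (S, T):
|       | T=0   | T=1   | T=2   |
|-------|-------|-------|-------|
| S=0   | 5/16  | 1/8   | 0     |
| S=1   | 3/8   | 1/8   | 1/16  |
Distribution 1 (U, V):
Marginal P(U) (row sums):
  P(U=0) = 3/16 + 0 + 0 = 3/16
  P(U=1) = 0 + 1/16 + 0 = 1/16
  P(U=2) = 0 + 0 + 3/4 = 3/4
Marginal P(V) (column sums):
  P(V=0) = 3/16 + 0 + 0 = 3/16
  P(V=1) = 0 + 1/16 + 0 = 1/16
  P(V=2) = 0 + 0 + 3/4 = 3/4

H(U) = -[(3/16)·log₂(3/16) + (1/16)·log₂(1/16) + (3/4)·log₂(3/4)]
  = 0.4528 + 0.2500 + 0.3113
  = 1.0141 bits
H(V) = -[(3/16)·log₂(3/16) + (1/16)·log₂(1/16) + (3/4)·log₂(3/4)]
  = 0.4528 + 0.2500 + 0.3113
  = 1.0141 bits
H(U,V) = -[(3/16)·log₂(3/16) + (1/16)·log₂(1/16) + (3/4)·log₂(3/4)]
  = 0.4528 + 0.2500 + 0.3113
  = 1.0141 bits

I(U;V) = H(U) + H(V) - H(U,V)
  = 1.0141 + 1.0141 - 1.0141
  = 1.0141 bits

Distribution 2 (S, T):
Marginal P(S) (row sums):
  P(S=0) = 5/16 + 1/8 + 0 = 7/16
  P(S=1) = 3/8 + 1/8 + 1/16 = 9/16
Marginal P(T) (column sums):
  P(T=0) = 5/16 + 3/8 = 11/16
  P(T=1) = 1/8 + 1/8 = 1/4
  P(T=2) = 0 + 1/16 = 1/16

H(S) = -[(7/16)·log₂(7/16) + (9/16)·log₂(9/16)]
  = 0.5218 + 0.4669
  = 0.9887 bits
H(T) = -[(11/16)·log₂(11/16) + (1/4)·log₂(1/4) + (1/16)·log₂(1/16)]
  = 0.3716 + 0.5000 + 0.2500
  = 1.1216 bits
H(S,T) = -[(5/16)·log₂(5/16) + (1/8)·log₂(1/8) + (3/8)·log₂(3/8) + (1/8)·log₂(1/8) + (1/16)·log₂(1/16)]
  = 0.5244 + 0.3750 + 0.5306 + 0.3750 + 0.2500
  = 2.0550 bits

I(S;T) = H(S) + H(T) - H(S,T)
  = 0.9887 + 1.1216 - 2.0550
  = 0.0553 bits

I(U;V) = 1.0141 bits > I(S;T) = 0.0553 bits, so (U, V) has the higher mutual information (stronger dependence).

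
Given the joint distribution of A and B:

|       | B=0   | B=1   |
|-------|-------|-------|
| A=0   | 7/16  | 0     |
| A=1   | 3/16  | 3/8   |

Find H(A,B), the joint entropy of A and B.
H(A,B) = -Σ P(A,B) log₂ P(A,B), summed over the non-zero cells:
H(A,B) = -[(7/16)·log₂(7/16) + (3/16)·log₂(3/16) + (3/8)·log₂(3/8)]
  = 0.5218 + 0.4528 + 0.5306
  = 1.5052 bits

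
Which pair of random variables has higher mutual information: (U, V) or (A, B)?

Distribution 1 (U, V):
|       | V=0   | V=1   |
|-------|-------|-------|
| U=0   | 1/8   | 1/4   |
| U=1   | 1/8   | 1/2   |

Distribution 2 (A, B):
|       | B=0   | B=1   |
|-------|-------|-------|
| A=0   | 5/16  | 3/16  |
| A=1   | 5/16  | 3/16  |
Distribution 1 (U, V):
Marginal P(U) (row sums):
  P(U=0) = 1/8 + 1/4 = 3/8
  P(U=1) = 1/8 + 1/2 = 5/8
Marginal P(V) (column sums):
  P(V=0) = 1/8 + 1/8 = 1/4
  P(V=1) = 1/4 + 1/2 = 3/4

H(U) = -[(3/8)·log₂(3/8) + (5/8)·log₂(5/8)]
  = 0.5306 + 0.4238
  = 0.9544 bits
H(V) = -[(1/4)·log₂(1/4) + (3/4)·log₂(3/4)]
  = 0.5000 + 0.3113
  = 0.8113 bits
H(U,V) = -[(1/8)·log₂(1/8) + (1/4)·log₂(1/4) + (1/8)·log₂(1/8) + (1/2)·log₂(1/2)]
  = 0.3750 + 0.5000 + 0.3750 + 0.5000
  = 1.7500 bits

I(U;V) = H(U) + H(V) - H(U,V)
  = 0.9544 + 0.8113 - 1.7500
  = 0.0157 bits

Distribution 2 (A, B):
Marginal P(A) (row sums):
  P(A=0) = 5/16 + 3/16 = 1/2
  P(A=1) = 5/16 + 3/16 = 1/2
Marginal P(B) (column sums):
  P(B=0) = 5/16 + 5/16 = 5/8
  P(B=1) = 3/16 + 3/16 = 3/8

H(A) = -[(1/2)·log₂(1/2) + (1/2)·log₂(1/2)]
  = 0.5000 + 0.5000
  = 1.0000 bits
H(B) = -[(5/8)·log₂(5/8) + (3/8)·log₂(3/8)]
  = 0.4238 + 0.5306
  = 0.9544 bits
H(A,B) = -[(5/16)·log₂(5/16) + (3/16)·log₂(3/16) + (5/16)·log₂(5/16) + (3/16)·log₂(3/16)]
  = 0.5244 + 0.4528 + 0.5244 + 0.4528
  = 1.9544 bits

I(A;B) = H(A) + H(B) - H(A,B)
  = 1.0000 + 0.9544 - 1.9544
  = 0.0000 bits

I(U;V) = 0.0157 bits > I(A;B) = 0.0000 bits, so (U, V) has the higher mutual information (stronger dependence).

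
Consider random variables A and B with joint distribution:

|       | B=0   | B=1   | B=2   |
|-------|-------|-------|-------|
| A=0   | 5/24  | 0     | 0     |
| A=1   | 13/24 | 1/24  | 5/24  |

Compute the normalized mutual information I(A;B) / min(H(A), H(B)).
Marginal P(A) (row sums):
  P(A=0) = 5/24 + 0 + 0 = 5/24
  P(A=1) = 13/24 + 1/24 + 5/24 = 19/24
Marginal P(B) (column sums):
  P(B=0) = 5/24 + 13/24 = 3/4
  P(B=1) = 0 + 1/24 = 1/24
  P(B=2) = 0 + 5/24 = 5/24

H(A) = -[(5/24)·log₂(5/24) + (19/24)·log₂(19/24)]
  = 0.4715 + 0.2668
  = 0.7383 bits
H(B) = -[(3/4)·log₂(3/4) + (1/24)·log₂(1/24) + (5/24)·log₂(5/24)]
  = 0.3113 + 0.1910 + 0.4715
  = 0.9738 bits
H(A,B) = -[(5/24)·log₂(5/24) + (13/24)·log₂(13/24) + (1/24)·log₂(1/24) + (5/24)·log₂(5/24)]
  = 0.4715 + 0.4791 + 0.1910 + 0.4715
  = 1.6131 bits

I(A;B) = H(A) + H(B) - H(A,B)
  = 0.7383 + 0.9738 - 1.6131
  = 0.0990 bits

min(H(A), H(B)) = min(0.7383, 0.9738) = 0.7383 bits
Normalized MI = 0.0990 / 0.7383 = 0.1341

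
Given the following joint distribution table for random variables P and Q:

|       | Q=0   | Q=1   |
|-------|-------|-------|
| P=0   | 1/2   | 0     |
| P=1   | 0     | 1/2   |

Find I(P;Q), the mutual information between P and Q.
Marginal P(P) (row sums):
  P(P=0) = 1/2 + 0 = 1/2
  P(P=1) = 0 + 1/2 = 1/2
Marginal P(Q) (column sums):
  P(Q=0) = 1/2 + 0 = 1/2
  P(Q=1) = 0 + 1/2 = 1/2

H(P) = -[(1/2)·log₂(1/2) + (1/2)·log₂(1/2)]
  = 0.5000 + 0.5000
  = 1.0000 bits
H(Q) = -[(1/2)·log₂(1/2) + (1/2)·log₂(1/2)]
  = 0.5000 + 0.5000
  = 1.0000 bits
H(P,Q) = -[(1/2)·log₂(1/2) + (1/2)·log₂(1/2)]
  = 0.5000 + 0.5000
  = 1.0000 bits

I(P;Q) = H(P) + H(Q) - H(P,Q)
  = 1.0000 + 1.0000 - 1.0000
  = 1.0000 bits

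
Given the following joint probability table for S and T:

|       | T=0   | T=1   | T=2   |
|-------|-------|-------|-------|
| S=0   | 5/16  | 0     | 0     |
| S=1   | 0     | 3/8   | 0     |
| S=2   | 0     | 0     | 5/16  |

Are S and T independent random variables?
Marginal P(S) (row sums):
  P(S=0) = 5/16 + 0 + 0 = 5/16
  P(S=1) = 0 + 3/8 + 0 = 3/8
  P(S=2) = 0 + 0 + 5/16 = 5/16
Marginal P(T) (column sums):
  P(T=0) = 5/16 + 0 + 0 = 5/16
  P(T=1) = 0 + 3/8 + 0 = 3/8
  P(T=2) = 0 + 0 + 5/16 = 5/16

S and T are independent iff P(S=i,T=j) = P(S=i)·P(T=j) for every cell.
  P(S=0)·P(T=0) = 5/16 × 5/16 = 25/256, but P(S=0,T=0) = 5/16 ✗

No, S and T are not independent. Quantitatively, I(S;T) > 0:

H(S) = -[(5/16)·log₂(5/16) + (3/8)·log₂(3/8) + (5/16)·log₂(5/16)]
  = 0.5244 + 0.5306 + 0.5244
  = 1.5794 bits
H(T) = -[(5/16)·log₂(5/16) + (3/8)·log₂(3/8) + (5/16)·log₂(5/16)]
  = 0.5244 + 0.5306 + 0.5244
  = 1.5794 bits
H(S,T) = -[(5/16)·log₂(5/16) + (3/8)·log₂(3/8) + (5/16)·log₂(5/16)]
  = 0.5244 + 0.5306 + 0.5244
  = 1.5794 bits
I(S;T) = H(S) + H(T) - H(S,T) = 1.5794 + 1.5794 - 1.5794 = 1.5794 bits > 0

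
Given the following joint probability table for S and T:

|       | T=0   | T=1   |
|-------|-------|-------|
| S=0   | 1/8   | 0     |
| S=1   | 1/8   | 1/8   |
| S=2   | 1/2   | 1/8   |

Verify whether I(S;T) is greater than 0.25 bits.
Marginal P(S) (row sums):
  P(S=0) = 1/8 + 0 = 1/8
  P(S=1) = 1/8 + 1/8 = 1/4
  P(S=2) = 1/2 + 1/8 = 5/8
Marginal P(T) (column sums):
  P(T=0) = 1/8 + 1/8 + 1/2 = 3/4
  P(T=1) = 0 + 1/8 + 1/8 = 1/4

H(S) = -[(1/8)·log₂(1/8) + (1/4)·log₂(1/4) + (5/8)·log₂(5/8)]
  = 0.3750 + 0.5000 + 0.4238
  = 1.2988 bits
H(T) = -[(3/4)·log₂(3/4) + (1/4)·log₂(1/4)]
  = 0.3113 + 0.5000
  = 0.8113 bits
H(S,T) = -[(1/8)·log₂(1/8) + (1/8)·log₂(1/8) + (1/8)·log₂(1/8) + (1/2)·log₂(1/2) + (1/8)·log₂(1/8)]
  = 0.3750 + 0.3750 + 0.3750 + 0.5000 + 0.3750
  = 2.0000 bits

I(S;T) = H(S) + H(T) - H(S,T)
  = 1.2988 + 0.8113 - 2.0000
  = 0.1101 bits

No. I(S;T) = 0.1101 bits, which is ≤ 0.25 bits.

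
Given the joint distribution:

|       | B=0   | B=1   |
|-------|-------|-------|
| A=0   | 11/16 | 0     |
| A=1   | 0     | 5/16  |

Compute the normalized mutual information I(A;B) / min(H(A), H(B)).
Marginal P(A) (row sums):
  P(A=0) = 11/16 + 0 = 11/16
  P(A=1) = 0 + 5/16 = 5/16
Marginal P(B) (column sums):
  P(B=0) = 11/16 + 0 = 11/16
  P(B=1) = 0 + 5/16 = 5/16

H(A) = -[(11/16)·log₂(11/16) + (5/16)·log₂(5/16)]
  = 0.3716 + 0.5244
  = 0.8960 bits
H(B) = -[(11/16)·log₂(11/16) + (5/16)·log₂(5/16)]
  = 0.3716 + 0.5244
  = 0.8960 bits
H(A,B) = -[(11/16)·log₂(11/16) + (5/16)·log₂(5/16)]
  = 0.3716 + 0.5244
  = 0.8960 bits

I(A;B) = H(A) + H(B) - H(A,B)
  = 0.8960 + 0.8960 - 0.8960
  = 0.8960 bits

min(H(A), H(B)) = min(0.8960, 0.8960) = 0.8960 bits
Normalized MI = 0.8960 / 0.8960 = 1.0000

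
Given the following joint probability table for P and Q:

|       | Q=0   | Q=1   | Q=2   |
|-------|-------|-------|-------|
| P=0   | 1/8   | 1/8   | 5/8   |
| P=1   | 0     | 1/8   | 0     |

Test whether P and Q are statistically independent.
Marginal P(P) (row sums):
  P(P=0) = 1/8 + 1/8 + 5/8 = 7/8
  P(P=1) = 0 + 1/8 + 0 = 1/8
Marginal P(Q) (column sums):
  P(Q=0) = 1/8 + 0 = 1/8
  P(Q=1) = 1/8 + 1/8 = 1/4
  P(Q=2) = 5/8 + 0 = 5/8

P and Q are independent iff P(P=i,Q=j) = P(P=i)·P(Q=j) for every cell.
  P(P=0)·P(Q=0) = 7/8 × 1/8 = 7/64, but P(P=0,Q=0) = 1/8 ✗

No, P and Q are not independent. Quantitatively, I(P;Q) > 0:

H(P) = -[(7/8)·log₂(7/8) + (1/8)·log₂(1/8)]
  = 0.1686 + 0.3750
  = 0.5436 bits
H(Q) = -[(1/8)·log₂(1/8) + (1/4)·log₂(1/4) + (5/8)·log₂(5/8)]
  = 0.3750 + 0.5000 + 0.4238
  = 1.2988 bits
H(P,Q) = -[(1/8)·log₂(1/8) + (1/8)·log₂(1/8) + (5/8)·log₂(5/8) + (1/8)·log₂(1/8)]
  = 0.3750 + 0.3750 + 0.4238 + 0.3750
  = 1.5488 bits
I(P;Q) = H(P) + H(Q) - H(P,Q) = 0.5436 + 1.2988 - 1.5488 = 0.2936 bits > 0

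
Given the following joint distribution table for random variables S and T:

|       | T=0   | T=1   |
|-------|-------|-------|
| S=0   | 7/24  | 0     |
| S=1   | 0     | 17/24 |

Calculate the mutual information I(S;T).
Marginal P(S) (row sums):
  P(S=0) = 7/24 + 0 = 7/24
  P(S=1) = 0 + 17/24 = 17/24
Marginal P(T) (column sums):
  P(T=0) = 7/24 + 0 = 7/24
  P(T=1) = 0 + 17/24 = 17/24

H(S) = -[(7/24)·log₂(7/24) + (17/24)·log₂(17/24)]
  = 0.5185 + 0.3524
  = 0.8709 bits
H(T) = -[(7/24)·log₂(7/24) + (17/24)·log₂(17/24)]
  = 0.5185 + 0.3524
  = 0.8709 bits
H(S,T) = -[(7/24)·log₂(7/24) + (17/24)·log₂(17/24)]
  = 0.5185 + 0.3524
  = 0.8709 bits

I(S;T) = H(S) + H(T) - H(S,T)
  = 0.8709 + 0.8709 - 0.8709
  = 0.8709 bits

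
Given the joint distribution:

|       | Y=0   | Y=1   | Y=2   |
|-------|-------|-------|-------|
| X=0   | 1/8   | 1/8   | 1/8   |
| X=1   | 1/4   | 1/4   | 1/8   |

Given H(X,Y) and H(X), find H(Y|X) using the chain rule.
From the chain rule: H(X,Y) = H(X) + H(Y|X)
Therefore: H(Y|X) = H(X,Y) - H(X)

H(X,Y) = -[(1/8)·log₂(1/8) + (1/8)·log₂(1/8) + (1/8)·log₂(1/8) + (1/4)·log₂(1/4) + (1/4)·log₂(1/4) + (1/8)·log₂(1/8)]
  = 0.3750 + 0.3750 + 0.3750 + 0.5000 + 0.5000 + 0.3750
  = 2.5000 bits
Marginal P(X) (row sums):
  P(X=0) = 1/8 + 1/8 + 1/8 = 3/8
  P(X=1) = 1/4 + 1/4 + 1/8 = 5/8
H(X) = -[(3/8)·log₂(3/8) + (5/8)·log₂(5/8)]
  = 0.5306 + 0.4238
  = 0.9544 bits

H(Y|X) = 2.5000 - 0.9544 = 1.5456 bits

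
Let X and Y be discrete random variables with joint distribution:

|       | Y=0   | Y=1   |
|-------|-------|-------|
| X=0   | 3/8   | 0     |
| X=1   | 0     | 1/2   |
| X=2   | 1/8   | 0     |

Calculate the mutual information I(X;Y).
Marginal P(X) (row sums):
  P(X=0) = 3/8 + 0 = 3/8
  P(X=1) = 0 + 1/2 = 1/2
  P(X=2) = 1/8 + 0 = 1/8
Marginal P(Y) (column sums):
  P(Y=0) = 3/8 + 0 + 1/8 = 1/2
  P(Y=1) = 0 + 1/2 + 0 = 1/2

H(X) = -[(3/8)·log₂(3/8) + (1/2)·log₂(1/2) + (1/8)·log₂(1/8)]
  = 0.5306 + 0.5000 + 0.3750
  = 1.4056 bits
H(Y) = -[(1/2)·log₂(1/2) + (1/2)·log₂(1/2)]
  = 0.5000 + 0.5000
  = 1.0000 bits
H(X,Y) = -[(3/8)·log₂(3/8) + (1/2)·log₂(1/2) + (1/8)·log₂(1/8)]
  = 0.5306 + 0.5000 + 0.3750
  = 1.4056 bits

I(X;Y) = H(X) + H(Y) - H(X,Y)
  = 1.4056 + 1.0000 - 1.4056
  = 1.0000 bits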